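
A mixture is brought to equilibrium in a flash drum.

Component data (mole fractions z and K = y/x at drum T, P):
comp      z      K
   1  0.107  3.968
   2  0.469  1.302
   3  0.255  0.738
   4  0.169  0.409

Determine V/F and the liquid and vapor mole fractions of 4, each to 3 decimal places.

V/F = 0.600, x_4 = 0.262, y_4 = 0.107

Rachford–Rice: g(V/F) = Σ zᵢ(Kᵢ−1)/(1+V/F(Kᵢ−1)) = 0.
Check two-phase: ΣzᵢKᵢ = 1.293 > 1 and Σzᵢ/Kᵢ = 1.146 > 1, so g(0) = 0.293 > 0 and g(1) = -0.146 < 0.
Newton–Raphson from V/F = 0.55:
  V/F = 0.550: g = 0.0161, g' = -0.321 → V/F = 0.600
Converged at V/F = 0.600.
Compositions from xᵢ = zᵢ/(1+V/F(Kᵢ−1)), yᵢ = Kᵢxᵢ:
  1: x = 0.038, y = 0.153
  2: x = 0.397, y = 0.517
  3: x = 0.303, y = 0.223
  4: x = 0.262, y = 0.107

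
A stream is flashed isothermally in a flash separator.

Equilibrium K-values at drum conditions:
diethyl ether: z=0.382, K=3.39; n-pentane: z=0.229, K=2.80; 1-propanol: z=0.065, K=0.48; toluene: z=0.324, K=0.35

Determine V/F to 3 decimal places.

Newton iteration, V/F⁰ = 0.5:
  V/F = 0.500: g = 0.2752, g' = -0.991 → V/F = 0.778
  V/F = 0.778: g = 0.0085, g' = -1.005 → V/F = 0.786
Converged at V/F = 0.786.

V/F = 0.786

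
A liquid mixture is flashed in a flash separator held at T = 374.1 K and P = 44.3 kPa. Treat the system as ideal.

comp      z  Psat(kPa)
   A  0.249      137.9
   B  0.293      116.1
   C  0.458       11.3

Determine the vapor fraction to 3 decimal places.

Raoult's law: Kᵢ = Pᵢˢᵃᵗ/P = Pᵢˢᵃᵗ/44.3.
  K_A = 137.9/44.3 = 3.11287, K_B = 116.1/44.3 = 2.62077, K_C = 11.3/44.3 = 0.25508
Material balance + equilibrium reduce to Σ zᵢ(Kᵢ−1)/(1+ψ(Kᵢ−1)) = 0.
g(0) = ΣzᵢKᵢ − 1 = 0.660 and g(1) = 1 − Σzᵢ/Kᵢ = -0.987, so a root lies in (0, 1).
Newton iteration, ψ⁰ = 0.42:
  ψ = 0.420: g = 0.0648, g' = -1.123 → ψ = 0.478
Converged at ψ = 0.478.

ψ = 0.478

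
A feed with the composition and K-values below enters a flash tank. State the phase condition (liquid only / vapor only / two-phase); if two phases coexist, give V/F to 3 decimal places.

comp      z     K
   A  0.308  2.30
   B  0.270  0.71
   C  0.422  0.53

ΣzᵢKᵢ = 1.124; Σzᵢ/Kᵢ = 1.310.
Both exceed 1, so a two-phase solution exists.
Rachford–Rice: g(ψ) = Σ zᵢ(Kᵢ−1)/(1+ψ(Kᵢ−1)) = 0.
Iterate (Newton) starting at ψ = 0.44:
  ψ = 0.440: g = -0.0851, g' = -0.389 → ψ = 0.221
  ψ = 0.221: g = 0.0060, g' = -0.456 → ψ = 0.234
Converged at ψ = 0.234.

two-phase, V/F = 0.234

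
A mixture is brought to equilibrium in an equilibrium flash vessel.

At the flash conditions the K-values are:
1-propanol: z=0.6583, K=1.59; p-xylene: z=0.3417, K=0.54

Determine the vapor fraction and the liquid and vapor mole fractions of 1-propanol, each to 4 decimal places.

Binary case is linear: z₁(K₁−1)(1+ψ(K₂−1)) + z₂(K₂−1)(1+ψ(K₁−1)) = 0
⇒ ψ = [z₁(K₁−1)+z₂(K₂−1)] / [−(K₁−1)(K₂−1)] = 0.23122/0.27140 = 0.8519
Compositions from xᵢ = zᵢ/(1+ψ(Kᵢ−1)), yᵢ = Kᵢxᵢ:
  1-propanol: x = 0.4381, y = 0.6966
  p-xylene: x = 0.5619, y = 0.3034

ψ = 0.8519, x_1-propanol = 0.4381, y_1-propanol = 0.6966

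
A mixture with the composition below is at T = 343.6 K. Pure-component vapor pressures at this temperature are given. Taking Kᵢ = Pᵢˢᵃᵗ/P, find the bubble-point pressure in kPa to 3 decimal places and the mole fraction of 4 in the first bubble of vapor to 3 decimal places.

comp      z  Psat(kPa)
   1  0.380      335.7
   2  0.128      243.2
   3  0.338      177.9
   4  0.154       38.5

Pbub = 224.755 kPa, y_4 = 0.026

At the bubble point ψ → 0, so ΣzᵢKᵢ = 1 with Kᵢ = Pᵢˢᵃᵗ/P ⇒ P = ΣzᵢPᵢˢᵃᵗ.
P = 0.380·335.7 + 0.128·243.2 + 0.338·177.9 + 0.154·38.5 = 224.755 kPa
yᵢ = zᵢPᵢˢᵃᵗ/P ⇒ y_4 = 0.154·38.5/224.755 = 0.026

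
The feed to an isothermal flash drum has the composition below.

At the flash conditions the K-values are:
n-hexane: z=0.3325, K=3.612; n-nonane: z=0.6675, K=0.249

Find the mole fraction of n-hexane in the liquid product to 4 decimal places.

Rachford–Rice: g(β) = Σ zᵢ(Kᵢ−1)/(1+β(Kᵢ−1)) = 0.
Feasibility: ΣzᵢKᵢ = 1.3672, Σzᵢ/Kᵢ = 2.7728 — both > 1, two phases present.
Binary case is linear: z₁(K₁−1)(1+β(K₂−1)) + z₂(K₂−1)(1+β(K₁−1)) = 0
⇒ β = [z₁(K₁−1)+z₂(K₂−1)] / [−(K₁−1)(K₂−1)] = 0.36720/1.96161 = 0.1872
Compositions from xᵢ = zᵢ/(1+β(Kᵢ−1)), yᵢ = Kᵢxᵢ:
  n-hexane: x = 0.2233, y = 0.8066
  n-nonane: x = 0.7767, y = 0.1934

x_n-hexane = 0.2233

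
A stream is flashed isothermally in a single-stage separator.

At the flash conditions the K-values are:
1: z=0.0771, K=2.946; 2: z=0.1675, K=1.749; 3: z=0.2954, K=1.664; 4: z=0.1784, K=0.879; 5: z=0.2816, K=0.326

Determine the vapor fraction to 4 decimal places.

Newton iteration, ψ⁰ = 0.5:
  ψ = 0.5000: g = 0.00533, g' = -0.4921 → ψ = 0.5108
Converged at ψ = 0.5108.

ψ = 0.5108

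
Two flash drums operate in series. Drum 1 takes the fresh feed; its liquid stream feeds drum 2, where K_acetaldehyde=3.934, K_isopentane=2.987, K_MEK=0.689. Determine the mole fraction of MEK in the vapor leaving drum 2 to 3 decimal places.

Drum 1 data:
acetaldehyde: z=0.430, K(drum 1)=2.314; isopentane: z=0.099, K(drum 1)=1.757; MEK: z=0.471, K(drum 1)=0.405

Drum 1:
Newton iteration, ψ₁⁰ = 0.5:
  ψ₁ = 0.500: g = -0.0036, g' = -0.638 → ψ₁ = 0.494
Converged at ψ₁ = 0.494.
Drum-1 compositions:
  acetaldehyde: x = 0.261, y = 0.603
  isopentane: x = 0.072, y = 0.127
  MEK: x = 0.667, y = 0.270
Drum-2 feed = drum-1 liquid: z₂ = (0.2607, 0.0720, 0.6673).
Drum 2:
Rachford–Rice: g(ψ₂) = Σ zᵢ(Kᵢ−1)/(1+ψ₂(Kᵢ−1)) = 0.
g(0) = ΣzᵢKᵢ − 1 = 0.700 and g(1) = 1 − Σzᵢ/Kᵢ = -0.059, so a root lies in (0, 1).
Newton iteration, ψ₂⁰ = 0.42:
  ψ₂ = 0.420: g = 0.1819, g' = -0.620 → ψ₂ = 0.713
  ψ₂ = 0.713: g = 0.0398, g' = -0.390 → ψ₂ = 0.815
  ψ₂ = 0.815: g = 0.0020, g' = -0.352 → ψ₂ = 0.821
Converged at ψ₂ = 0.821.
  acetaldehyde: x = 0.076, y = 0.301
  isopentane: x = 0.027, y = 0.082
  MEK: x = 0.896, y = 0.617

y_MEK (drum 2) = 0.617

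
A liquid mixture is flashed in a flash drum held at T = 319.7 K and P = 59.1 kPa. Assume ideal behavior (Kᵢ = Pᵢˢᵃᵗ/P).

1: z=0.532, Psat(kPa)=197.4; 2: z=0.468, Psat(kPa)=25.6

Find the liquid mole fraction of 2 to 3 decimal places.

Raoult's law: Kᵢ = Pᵢˢᵃᵗ/P = Pᵢˢᵃᵗ/59.1.
  K_1 = 197.4/59.1 = 3.34010, K_2 = 25.6/59.1 = 0.43316
Newton–Raphson from ψ = 0.61:
  ψ = 0.610: g = 0.1074, g' = -0.846 → ψ = 0.737
  ψ = 0.737: g = 0.0013, g' = -0.836 → ψ = 0.739
Converged at ψ = 0.739.
Compositions from xᵢ = zᵢ/(1+ψ(Kᵢ−1)), yᵢ = Kᵢxᵢ:
  1: x = 0.195, y = 0.651
  2: x = 0.805, y = 0.349

x_2 = 0.805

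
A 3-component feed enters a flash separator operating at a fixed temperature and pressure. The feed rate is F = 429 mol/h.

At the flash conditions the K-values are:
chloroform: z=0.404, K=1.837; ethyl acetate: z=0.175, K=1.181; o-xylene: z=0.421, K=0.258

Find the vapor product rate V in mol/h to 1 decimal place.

Newton–Raphson from V/F = 0.34:
  V/F = 0.340: g = -0.1247, g' = -0.591 → V/F = 0.129
  V/F = 0.129: g = -0.0093, g' = -0.519 → V/F = 0.111
Converged at V/F = 0.111.
Then V = V/F·F = 0.1111·429 = 47.6 mol/h and L = F − V = 381.4 mol/h.

V = 47.6 mol/h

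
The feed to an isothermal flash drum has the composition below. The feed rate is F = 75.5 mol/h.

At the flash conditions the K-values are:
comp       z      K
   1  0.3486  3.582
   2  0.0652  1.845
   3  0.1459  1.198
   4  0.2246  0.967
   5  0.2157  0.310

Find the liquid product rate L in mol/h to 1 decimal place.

L = 14.0 mol/h

Material balance + equilibrium reduce to Σ zᵢ(Kᵢ−1)/(1+V/F(Kᵢ−1)) = 0.
g(0) = ΣzᵢKᵢ − 1 = 0.8278 and g(1) = 1 − Σzᵢ/Kᵢ = -0.1825, so a root lies in (0, 1).
Newton–Raphson from V/F = 0.38:
  V/F = 0.3800: g = 0.31366, g' = -0.8126 → V/F = 0.7660
  V/F = 0.7660: g = 0.03752, g' = -0.7458 → V/F = 0.8163
  V/F = 0.8163: g = -0.00127, g' = -0.7998 → V/F = 0.8147
Converged at V/F = 0.8147.
Then V = V/F·F = 0.8147·75.5 = 61.5 mol/h and L = F − V = 14.0 mol/h.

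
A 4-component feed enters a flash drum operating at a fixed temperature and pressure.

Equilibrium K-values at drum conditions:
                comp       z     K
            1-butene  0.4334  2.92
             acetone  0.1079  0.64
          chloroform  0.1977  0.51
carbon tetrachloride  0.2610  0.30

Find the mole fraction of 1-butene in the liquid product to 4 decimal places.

Iterate (Newton) starting at ψ = 0.65:
  ψ = 0.6500: g = -0.15792, g' = -0.8728 → ψ = 0.4691
  ψ = 0.4691: g = -0.00670, g' = -0.8261 → ψ = 0.4609
Converged at ψ = 0.4609.
Compositions from xᵢ = zᵢ/(1+ψ(Kᵢ−1)), yᵢ = Kᵢxᵢ:
  1-butene: x = 0.2299, y = 0.6714
  acetone: x = 0.1294, y = 0.0828
  chloroform: x = 0.2554, y = 0.1302
  carbon tetrachloride: x = 0.3853, y = 0.1156

x_1-butene = 0.2299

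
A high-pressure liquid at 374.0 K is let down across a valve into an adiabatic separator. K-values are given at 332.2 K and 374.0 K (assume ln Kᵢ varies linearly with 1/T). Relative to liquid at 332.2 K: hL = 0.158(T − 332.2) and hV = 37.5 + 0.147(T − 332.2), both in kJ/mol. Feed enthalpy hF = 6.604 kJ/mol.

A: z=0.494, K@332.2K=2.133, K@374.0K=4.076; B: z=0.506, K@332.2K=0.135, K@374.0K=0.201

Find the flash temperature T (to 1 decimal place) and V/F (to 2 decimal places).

T = 334.9 K, V/F = 0.16

Adiabatic flash: solve Rachford–Rice at each trial T, then check hF = ψ·hV(T) + (1−ψ)·hL(T).
  T = 332.2 K: K = (2.133, 0.135), RR gives ψ = 0.124, H_out = 4.669 kJ/mol
  T = 374.0 K: K = (4.076, 0.201), RR gives ψ = 0.454, H_out = 23.412 kJ/mol
  T = 353.1 K: K = (3.006, 0.167), RR gives ψ = 0.341, H_out = 15.993 kJ/mol
  T = 342.6 K: K = (2.543, 0.150), RR gives ψ = 0.254, H_out = 11.123 kJ/mol
  T = 337.4 K: K = (2.332, 0.143), RR gives ψ = 0.196, H_out = 8.174 kJ/mol
  T = 334.8 K: K = (2.231, 0.139), RR gives ψ = 0.163, H_out = 6.504 kJ/mol
  T = 336.1 K: K = (2.281, 0.141), RR gives ψ = 0.180, H_out = 7.358 kJ/mol
  T = 335.5 K: K = (2.258, 0.140), RR gives ψ = 0.172, H_out = 6.969 kJ/mol
  T = 335.1 K: K = (2.243, 0.139), RR gives ψ = 0.167, H_out = 6.705 kJ/mol
Linear interpolation between T = 334.8 (H_out = 6.504) and T = 335.1 (H_out = 6.705) on hF = 6.604 gives T ≈ 334.9 K, at which ψ = 0.16.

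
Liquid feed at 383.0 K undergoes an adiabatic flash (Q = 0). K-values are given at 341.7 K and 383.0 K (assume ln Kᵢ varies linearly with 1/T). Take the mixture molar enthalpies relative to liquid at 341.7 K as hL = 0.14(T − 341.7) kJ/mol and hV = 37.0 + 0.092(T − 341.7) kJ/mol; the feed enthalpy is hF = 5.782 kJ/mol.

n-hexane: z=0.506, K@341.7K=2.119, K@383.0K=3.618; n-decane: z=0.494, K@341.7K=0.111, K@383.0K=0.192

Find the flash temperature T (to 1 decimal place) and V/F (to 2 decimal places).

Adiabatic flash: solve Rachford–Rice at each trial T, then check hF = ψ·hV(T) + (1−ψ)·hL(T).
  T = 341.7 K: K = (2.119, 0.111), RR gives ψ = 0.128, H_out = 4.725 kJ/mol
  T = 383.0 K: K = (3.618, 0.192), RR gives ψ = 0.438, H_out = 21.104 kJ/mol
  T = 362.4 K: K = (2.813, 0.148), RR gives ψ = 0.322, H_out = 14.482 kJ/mol
  T = 352.0 K: K = (2.450, 0.129), RR gives ψ = 0.240, H_out = 10.208 kJ/mol
  T = 346.9 K: K = (2.283, 0.120), RR gives ψ = 0.190, H_out = 7.700 kJ/mol
  T = 344.3 K: K = (2.200, 0.115), RR gives ψ = 0.160, H_out = 6.274 kJ/mol
  T = 343.0 K: K = (2.159, 0.113), RR gives ψ = 0.144, H_out = 5.516 kJ/mol
  T = 343.6 K: K = (2.178, 0.114), RR gives ψ = 0.152, H_out = 5.870 kJ/mol
  T = 343.3 K: K = (2.169, 0.114), RR gives ψ = 0.148, H_out = 5.694 kJ/mol
  T = 343.5 K: K = (2.175, 0.114), RR gives ψ = 0.151, H_out = 5.812 kJ/mol
Linear interpolation between T = 343.3 (H_out = 5.694) and T = 343.5 (H_out = 5.812) on hF = 5.782 gives T ≈ 343.4 K, at which ψ = 0.15.

T = 343.4 K, V/F = 0.15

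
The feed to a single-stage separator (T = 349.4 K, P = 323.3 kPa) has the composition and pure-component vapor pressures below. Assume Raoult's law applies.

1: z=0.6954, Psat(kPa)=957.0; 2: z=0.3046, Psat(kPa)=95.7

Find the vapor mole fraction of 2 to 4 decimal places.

Raoult's law: Kᵢ = Pᵢˢᵃᵗ/P = Pᵢˢᵃᵗ/323.3.
  K_1 = 957.0/323.3 = 2.960099, K_2 = 95.7/323.3 = 0.296010
Material balance + equilibrium reduce to Σ zᵢ(Kᵢ−1)/(1+β(Kᵢ−1)) = 0.
Check two-phase: ΣzᵢKᵢ = 2.1486 > 1 and Σzᵢ/Kᵢ = 1.2639 > 1, so g(0) = 1.1486 > 0 and g(1) = -0.2639 < 0.
Binary case is linear: z₁(K₁−1)(1+β(K₂−1)) + z₂(K₂−1)(1+β(K₁−1)) = 0
⇒ β = [z₁(K₁−1)+z₂(K₂−1)] / [−(K₁−1)(K₂−1)] = 1.14862/1.37989 = 0.8324
Compositions from xᵢ = zᵢ/(1+β(Kᵢ−1)), yᵢ = Kᵢxᵢ:
  1: x = 0.2643, y = 0.7822
  2: x = 0.7357, y = 0.2178

y_2 = 0.2178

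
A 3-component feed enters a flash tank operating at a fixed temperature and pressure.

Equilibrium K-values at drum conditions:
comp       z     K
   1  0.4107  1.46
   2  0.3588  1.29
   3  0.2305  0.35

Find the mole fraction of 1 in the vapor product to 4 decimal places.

Let ψ = V/F and solve Σ zᵢ(Kᵢ−1)/(1+ψ(Kᵢ−1)) = 0.
Feasibility: ΣzᵢKᵢ = 1.1431, Σzᵢ/Kᵢ = 1.2180 — both > 1, two phases present.
Newton–Raphson from ψ = 0.5:
  ψ = 0.5000: g = 0.02251, g' = -0.2942 → ψ = 0.5765
  ψ = 0.5765: g = -0.00114, g' = -0.3255 → ψ = 0.5730
Converged at ψ = 0.5730.
Compositions from xᵢ = zᵢ/(1+ψ(Kᵢ−1)), yᵢ = Kᵢxᵢ:
  1: x = 0.3250, y = 0.4745
  2: x = 0.3077, y = 0.3969
  3: x = 0.3673, y = 0.1286

y_1 = 0.4745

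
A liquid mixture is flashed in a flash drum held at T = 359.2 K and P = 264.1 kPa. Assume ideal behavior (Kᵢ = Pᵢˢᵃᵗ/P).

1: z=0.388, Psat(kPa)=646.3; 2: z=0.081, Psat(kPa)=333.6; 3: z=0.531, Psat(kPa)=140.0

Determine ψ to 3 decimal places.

Raoult's law: Kᵢ = Pᵢˢᵃᵗ/P = Pᵢˢᵃᵗ/264.1.
  K_1 = 646.3/264.1 = 2.44718, K_2 = 333.6/264.1 = 1.26316, K_3 = 140.0/264.1 = 0.53010
Let ψ = V/F and solve Σ zᵢ(Kᵢ−1)/(1+ψ(Kᵢ−1)) = 0.
Feasibility: ΣzᵢKᵢ = 1.333, Σzᵢ/Kᵢ = 1.224 — both > 1, two phases present.
Newton iteration, ψ⁰ = 0.5:
  ψ = 0.500: g = 0.0185, g' = -0.478 → ψ = 0.539
Converged at ψ = 0.539.

ψ = 0.539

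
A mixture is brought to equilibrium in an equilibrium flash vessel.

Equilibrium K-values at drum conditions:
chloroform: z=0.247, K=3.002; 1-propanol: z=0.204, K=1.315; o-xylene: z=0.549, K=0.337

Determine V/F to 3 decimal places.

Rachford–Rice: g(V/F) = Σ zᵢ(Kᵢ−1)/(1+V/F(Kᵢ−1)) = 0.
g(0) = ΣzᵢKᵢ − 1 = 0.195 and g(1) = 1 − Σzᵢ/Kᵢ = -0.866, so a root lies in (0, 1).
Newton iteration, V/F⁰ = 0.53:
  V/F = 0.530: g = -0.2662, g' = -0.822 → V/F = 0.206
  V/F = 0.206: g = -0.0111, g' = -0.838 → V/F = 0.193
Converged at V/F = 0.193.

V/F = 0.193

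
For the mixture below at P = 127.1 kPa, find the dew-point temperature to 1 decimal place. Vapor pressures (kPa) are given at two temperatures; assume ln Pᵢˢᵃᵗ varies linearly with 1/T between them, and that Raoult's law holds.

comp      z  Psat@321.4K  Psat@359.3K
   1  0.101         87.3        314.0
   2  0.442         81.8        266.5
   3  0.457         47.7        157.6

Dew-point temperature: Σzᵢ·P/Pᵢˢᵃᵗ(T) = 1. Interpolate ln Pᵢˢᵃᵗ = aᵢ + bᵢ/T.
  T = 321.4 K: ΣzᵢP/Pᵢˢᵃᵗ = 2.0515
  T = 359.3 K: ΣzᵢP/Pᵢˢᵃᵗ = 0.6202
  T = 340.4 K: ΣzᵢP/Pᵢˢᵃᵗ = 1.0893
  T = 349.9 K: ΣzᵢP/Pᵢˢᵃᵗ = 0.8145
  T = 345.1 K: ΣzᵢP/Pᵢˢᵃᵗ = 0.9415
  T = 342.8 K: ΣzᵢP/Pᵢˢᵃᵗ = 1.0106
  T = 344.0 K: ΣzᵢP/Pᵢˢᵃᵗ = 0.9738
Interpolating between 342.8 K and 344.0 K gives T ≈ 343.1 K.

T = 343.1 K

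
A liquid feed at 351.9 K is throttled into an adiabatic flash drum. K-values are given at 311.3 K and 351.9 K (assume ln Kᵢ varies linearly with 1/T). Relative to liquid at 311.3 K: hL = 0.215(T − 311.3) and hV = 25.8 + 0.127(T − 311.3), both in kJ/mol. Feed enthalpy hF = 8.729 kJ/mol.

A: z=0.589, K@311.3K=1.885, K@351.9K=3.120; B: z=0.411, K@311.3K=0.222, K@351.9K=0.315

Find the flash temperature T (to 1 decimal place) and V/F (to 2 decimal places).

Adiabatic flash: solve Rachford–Rice at each trial T, then check hF = ψ·hV(T) + (1−ψ)·hL(T).
  T = 311.3 K: K = (1.885, 0.222), RR gives ψ = 0.293, H_out = 7.551 kJ/mol
  T = 351.9 K: K = (3.120, 0.315), RR gives ψ = 0.666, H_out = 23.532 kJ/mol
  T = 331.6 K: K = (2.463, 0.267), RR gives ψ = 0.523, H_out = 16.921 kJ/mol
  T = 321.5 K: K = (2.165, 0.244), RR gives ψ = 0.427, H_out = 12.821 kJ/mol
  T = 316.4 K: K = (2.022, 0.233), RR gives ψ = 0.366, H_out = 10.377 kJ/mol
  T = 313.9 K: K = (1.954, 0.228), RR gives ψ = 0.332, H_out = 9.048 kJ/mol
  T = 312.6 K: K = (1.920, 0.225), RR gives ψ = 0.313, H_out = 8.316 kJ/mol
Linear interpolation between T = 312.6 (H_out = 8.316) and T = 313.9 (H_out = 9.048) on hF = 8.729 gives T ≈ 313.3 K, at which ψ = 0.32.

T = 313.3 K, V/F = 0.32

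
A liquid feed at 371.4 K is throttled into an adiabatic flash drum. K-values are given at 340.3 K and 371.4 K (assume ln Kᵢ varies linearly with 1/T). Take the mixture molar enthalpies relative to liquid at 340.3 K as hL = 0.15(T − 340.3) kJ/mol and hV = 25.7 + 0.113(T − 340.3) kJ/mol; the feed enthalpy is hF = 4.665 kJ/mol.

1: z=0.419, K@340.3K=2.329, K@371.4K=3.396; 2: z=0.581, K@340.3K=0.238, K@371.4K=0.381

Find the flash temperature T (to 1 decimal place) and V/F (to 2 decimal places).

Adiabatic flash: solve Rachford–Rice at each trial T, then check hF = ψ·hV(T) + (1−ψ)·hL(T).
  T = 340.3 K: K = (2.329, 0.238), RR gives ψ = 0.113, H_out = 2.896 kJ/mol
  T = 371.4 K: K = (3.396, 0.381), RR gives ψ = 0.434, H_out = 15.329 kJ/mol
  T = 355.9 K: K = (2.837, 0.304), RR gives ψ = 0.286, H_out = 9.530 kJ/mol
  T = 348.1 K: K = (2.576, 0.270), RR gives ψ = 0.205, H_out = 6.388 kJ/mol
  T = 344.2 K: K = (2.451, 0.254), RR gives ψ = 0.161, H_out = 4.699 kJ/mol
  T = 342.2 K: K = (2.388, 0.246), RR gives ψ = 0.137, H_out = 3.790 kJ/mol
Linear interpolation between T = 342.2 (H_out = 3.790) and T = 344.2 (H_out = 4.699) on hF = 4.665 gives T ≈ 344.1 K, at which ψ = 0.16.

T = 344.1 K, V/F = 0.16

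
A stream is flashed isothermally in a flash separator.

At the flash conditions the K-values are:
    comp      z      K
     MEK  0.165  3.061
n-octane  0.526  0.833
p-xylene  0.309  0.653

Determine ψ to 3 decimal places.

ψ = 0.294

Rachford–Rice: g(ψ) = Σ zᵢ(Kᵢ−1)/(1+ψ(Kᵢ−1)) = 0.
Feasibility: ΣzᵢKᵢ = 1.145, Σzᵢ/Kᵢ = 1.159 — both > 1, two phases present.
Newton–Raphson from ψ = 0.58:
  ψ = 0.580: g = -0.0766, g' = -0.222 → ψ = 0.235
  ψ = 0.235: g = 0.0211, g' = -0.379 → ψ = 0.290
  ψ = 0.290: g = 0.0012, g' = -0.337 → ψ = 0.294
Converged at ψ = 0.294.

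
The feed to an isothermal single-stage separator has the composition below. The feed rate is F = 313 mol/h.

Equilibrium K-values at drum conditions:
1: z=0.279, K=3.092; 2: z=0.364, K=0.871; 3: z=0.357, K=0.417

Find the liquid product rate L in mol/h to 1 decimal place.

L = 189.5 mol/h

Iterate (Newton) starting at β = 0.5:
  β = 0.500: g = -0.0587, g' = -0.540 → β = 0.391
  β = 0.391: g = 0.0018, g' = -0.580 → β = 0.394
Converged at β = 0.394.
Then V = β·F = 0.3945·313 = 123.5 mol/h and L = F − V = 189.5 mol/h.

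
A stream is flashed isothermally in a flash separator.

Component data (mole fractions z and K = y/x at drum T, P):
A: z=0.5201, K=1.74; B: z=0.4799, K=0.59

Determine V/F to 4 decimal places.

Material balance + equilibrium reduce to Σ zᵢ(Kᵢ−1)/(1+V/F(Kᵢ−1)) = 0.
Check two-phase: ΣzᵢKᵢ = 1.1881 > 1 and Σzᵢ/Kᵢ = 1.1123 > 1, so g(0) = 0.1881 > 0 and g(1) = -0.1123 < 0.
Newton iteration, V/F⁰ = 0.5:
  V/F = 0.5000: g = 0.03343, g' = -0.2794 → V/F = 0.6197
  V/F = 0.6197: g = 0.00010, g' = -0.2789 → V/F = 0.6200
Converged at V/F = 0.6200.

V/F = 0.6200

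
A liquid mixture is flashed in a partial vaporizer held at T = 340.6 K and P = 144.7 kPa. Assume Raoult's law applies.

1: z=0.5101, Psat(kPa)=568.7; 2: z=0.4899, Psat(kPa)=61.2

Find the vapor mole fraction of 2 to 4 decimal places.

Raoult's law: Kᵢ = Pᵢˢᵃᵗ/P = Pᵢˢᵃᵗ/144.7.
  K_1 = 568.7/144.7 = 3.930200, K_2 = 61.2/144.7 = 0.422944
Rachford–Rice: g(V/F) = Σ zᵢ(Kᵢ−1)/(1+V/F(Kᵢ−1)) = 0.
Check two-phase: ΣzᵢKᵢ = 2.2120 > 1 and Σzᵢ/Kᵢ = 1.2881 > 1, so g(0) = 1.2120 > 0 and g(1) = -0.2881 < 0.
Binary case is linear: z₁(K₁−1)(1+V/F(K₂−1)) + z₂(K₂−1)(1+V/F(K₁−1)) = 0
⇒ V/F = [z₁(K₁−1)+z₂(K₂−1)] / [−(K₁−1)(K₂−1)] = 1.21200/1.69089 = 0.7168
Compositions from xᵢ = zᵢ/(1+V/F(Kᵢ−1)), yᵢ = Kᵢxᵢ:
  1: x = 0.1645, y = 0.6466
  2: x = 0.8355, y = 0.3534

y_2 = 0.3534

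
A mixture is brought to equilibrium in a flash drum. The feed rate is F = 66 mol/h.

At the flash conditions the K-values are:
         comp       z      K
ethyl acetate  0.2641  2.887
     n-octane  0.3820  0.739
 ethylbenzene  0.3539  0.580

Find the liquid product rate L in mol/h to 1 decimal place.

L = 40.5 mol/h

Newton iteration, ψ⁰ = 0.57:
  ψ = 0.5700: g = -0.07245, g' = -0.3621 → ψ = 0.3699
  ψ = 0.3699: g = 0.00715, g' = -0.4455 → ψ = 0.3860
  ψ = 0.3860: g = 0.00008, g' = -0.4359 → ψ = 0.3862
Converged at ψ = 0.3862.
Then V = ψ·F = 0.3862·66 = 25.5 mol/h and L = F − V = 40.5 mol/h.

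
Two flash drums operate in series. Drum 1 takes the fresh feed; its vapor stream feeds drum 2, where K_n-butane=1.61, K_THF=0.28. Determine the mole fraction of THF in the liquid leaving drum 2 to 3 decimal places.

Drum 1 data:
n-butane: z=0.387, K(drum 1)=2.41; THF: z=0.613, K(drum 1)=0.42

x_THF (drum 2) = 0.459

Drum 1:
Material balance + equilibrium reduce to Σ zᵢ(Kᵢ−1)/(1+ψ₁(Kᵢ−1)) = 0.
g(0) = ΣzᵢKᵢ − 1 = 0.190 and g(1) = 1 − Σzᵢ/Kᵢ = -0.620, so a root lies in (0, 1).
Binary case is linear: z₁(K₁−1)(1+ψ₁(K₂−1)) + z₂(K₂−1)(1+ψ₁(K₁−1)) = 0
⇒ ψ₁ = [z₁(K₁−1)+z₂(K₂−1)] / [−(K₁−1)(K₂−1)] = 0.1901/0.8178 = 0.232
Drum-1 compositions:
  n-butane: x = 0.291, y = 0.702
  THF: x = 0.709, y = 0.298
Drum-2 feed = drum-1 vapor: z₂ = (0.7024, 0.2976).
Drum 2:
Let ψ₂ = V/F and solve Σ zᵢ(Kᵢ−1)/(1+ψ₂(Kᵢ−1)) = 0.
Feasibility: ΣzᵢKᵢ = 1.214, Σzᵢ/Kᵢ = 1.499 — both > 1, two phases present.
Binary case is linear: z₁(K₁−1)(1+ψ₂(K₂−1)) + z₂(K₂−1)(1+ψ₂(K₁−1)) = 0
⇒ ψ₂ = [z₁(K₁−1)+z₂(K₂−1)] / [−(K₁−1)(K₂−1)] = 0.2142/0.4392 = 0.488
  n-butane: x = 0.541, y = 0.872
  THF: x = 0.459, y = 0.128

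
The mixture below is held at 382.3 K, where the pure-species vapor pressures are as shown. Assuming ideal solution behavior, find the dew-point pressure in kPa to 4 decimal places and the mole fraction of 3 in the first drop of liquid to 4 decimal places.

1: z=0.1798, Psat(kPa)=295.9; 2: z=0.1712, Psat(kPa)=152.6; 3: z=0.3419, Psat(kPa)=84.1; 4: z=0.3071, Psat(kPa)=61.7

Pdew = 92.8313 kPa, x_3 = 0.3774

At the dew point ψ → 1, so Σzᵢ/Kᵢ = 1 with Kᵢ = Pᵢˢᵃᵗ/P ⇒ 1/P = Σzᵢ/Pᵢˢᵃᵗ.
1/P = 0.1798/295.9 + 0.1712/152.6 + 0.3419/84.1 + 0.3071/61.7 = 0.0107722 ⇒ P = 92.8313 kPa
xᵢ = zᵢP/Pᵢˢᵃᵗ ⇒ x_3 = 0.3419·92.8313/84.1 = 0.3774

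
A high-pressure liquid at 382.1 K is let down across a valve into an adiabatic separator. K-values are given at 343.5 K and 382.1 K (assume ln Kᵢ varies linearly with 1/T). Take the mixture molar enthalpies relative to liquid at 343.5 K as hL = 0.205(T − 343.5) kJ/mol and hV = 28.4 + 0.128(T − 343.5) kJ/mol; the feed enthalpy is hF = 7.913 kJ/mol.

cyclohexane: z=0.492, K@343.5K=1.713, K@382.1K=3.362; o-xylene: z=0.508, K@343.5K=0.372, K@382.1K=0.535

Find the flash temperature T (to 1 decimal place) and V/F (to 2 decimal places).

Adiabatic flash: solve Rachford–Rice at each trial T, then check hF = ψ·hV(T) + (1−ψ)·hL(T).
  T = 343.5 K: K = (1.713, 0.372), RR gives ψ = 0.071, H_out = 2.015 kJ/mol
  T = 382.1 K: K = (3.362, 0.535), RR gives ψ = 0.843, H_out = 29.348 kJ/mol
  T = 362.8 K: K = (2.443, 0.450), RR gives ψ = 0.543, H_out = 18.579 kJ/mol
  T = 353.1 K: K = (2.054, 0.410), RR gives ψ = 0.352, H_out = 11.709 kJ/mol
  T = 348.3 K: K = (1.878, 0.391), RR gives ψ = 0.229, H_out = 7.409 kJ/mol
  T = 350.7 K: K = (1.965, 0.401), RR gives ψ = 0.294, H_out = 9.664 kJ/mol
Linear interpolation between T = 348.3 (H_out = 7.409) and T = 350.7 (H_out = 9.664) on hF = 7.913 gives T ≈ 348.8 K, at which ψ = 0.24.

T = 348.8 K, V/F = 0.24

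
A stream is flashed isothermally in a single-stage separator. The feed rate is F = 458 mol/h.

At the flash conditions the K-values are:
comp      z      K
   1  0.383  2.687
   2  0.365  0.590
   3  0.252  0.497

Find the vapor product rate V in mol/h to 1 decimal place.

V = 222.9 mol/h

Material balance + equilibrium reduce to Σ zᵢ(Kᵢ−1)/(1+V/F(Kᵢ−1)) = 0.
Check two-phase: ΣzᵢKᵢ = 1.370 > 1 and Σzᵢ/Kᵢ = 1.268 > 1, so g(0) = 0.370 > 0 and g(1) = -0.268 < 0.
Newton iteration, V/F⁰ = 0.52:
  V/F = 0.520: g = -0.0177, g' = -0.525 → V/F = 0.486
  V/F = 0.486: g = 0.0002, g' = -0.536 → V/F = 0.487
Converged at V/F = 0.487.
Then V = V/F·F = 0.4867·458 = 222.9 mol/h and L = F − V = 235.1 mol/h.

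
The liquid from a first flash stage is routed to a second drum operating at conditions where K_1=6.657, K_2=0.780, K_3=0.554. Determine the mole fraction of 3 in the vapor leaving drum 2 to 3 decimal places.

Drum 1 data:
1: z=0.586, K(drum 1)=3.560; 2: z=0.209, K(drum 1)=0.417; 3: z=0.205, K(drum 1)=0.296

Drum 1:
Rachford–Rice: g(ψ₁) = Σ zᵢ(Kᵢ−1)/(1+ψ₁(Kᵢ−1)) = 0.
Feasibility: ΣzᵢKᵢ = 2.234, Σzᵢ/Kᵢ = 1.358 — both > 1, two phases present.
Iterate (Newton) starting at ψ₁ = 0.4:
  ψ₁ = 0.400: g = 0.3814, g' = -1.255 → ψ₁ = 0.704
  ψ₁ = 0.704: g = 0.0427, g' = -1.093 → ψ₁ = 0.743
  ψ₁ = 0.743: g = -0.0006, g' = -1.124 → ψ₁ = 0.742
Converged at ψ₁ = 0.742.
Drum-1 compositions:
  1: x = 0.202, y = 0.719
  2: x = 0.369, y = 0.154
  3: x = 0.429, y = 0.127
Drum-2 feed = drum-1 liquid: z₂ = (0.2020, 0.3685, 0.4295).
Drum 2:
Let ψ₂ = V/F and solve Σ zᵢ(Kᵢ−1)/(1+ψ₂(Kᵢ−1)) = 0.
Check two-phase: ΣzᵢKᵢ = 1.870 > 1 and Σzᵢ/Kᵢ = 1.278 > 1, so g(0) = 0.870 > 0 and g(1) = -0.278 < 0.
Newton iteration, ψ₂⁰ = 0.65:
  ψ₂ = 0.650: g = -0.1200, g' = -0.489 → ψ₂ = 0.405
  ψ₂ = 0.405: g = 0.0247, g' = -0.746 → ψ₂ = 0.438
  ψ₂ = 0.438: g = 0.0010, g' = -0.689 → ψ₂ = 0.439
Converged at ψ₂ = 0.439.
  1: x = 0.058, y = 0.386
  2: x = 0.408, y = 0.318
  3: x = 0.534, y = 0.296

y_3 (drum 2) = 0.296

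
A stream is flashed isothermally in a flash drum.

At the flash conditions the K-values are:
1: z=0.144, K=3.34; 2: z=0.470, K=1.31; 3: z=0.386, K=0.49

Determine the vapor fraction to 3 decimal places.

ψ = 0.545

Newton iteration, ψ⁰ = 0.55:
  ψ = 0.550: g = -0.0018, g' = -0.378 → ψ = 0.545
Converged at ψ = 0.545.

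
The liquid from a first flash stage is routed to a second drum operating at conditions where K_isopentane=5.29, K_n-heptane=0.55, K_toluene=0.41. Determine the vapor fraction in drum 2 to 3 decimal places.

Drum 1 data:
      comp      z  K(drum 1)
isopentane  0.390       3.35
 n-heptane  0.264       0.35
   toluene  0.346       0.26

Drum 1:
Iterate (Newton) starting at ψ₁ = 0.5:
  ψ₁ = 0.500: g = -0.2393, g' = -1.177 → ψ₁ = 0.297
  ψ₁ = 0.297: g = -0.0008, g' = -1.230 → ψ₁ = 0.296
Converged at ψ₁ = 0.296.
Drum-1 compositions:
  isopentane: x = 0.230, y = 0.770
  n-heptane: x = 0.327, y = 0.114
  toluene: x = 0.443, y = 0.115
Drum-2 feed = drum-1 liquid: z₂ = (0.2300, 0.3269, 0.4431).
Drum 2:
Let ψ₂ = V/F and solve Σ zᵢ(Kᵢ−1)/(1+ψ₂(Kᵢ−1)) = 0.
Check two-phase: ΣzᵢKᵢ = 1.578 > 1 and Σzᵢ/Kᵢ = 1.719 > 1, so g(0) = 0.578 > 0 and g(1) = -0.719 < 0.
Newton iteration, ψ₂⁰ = 0.48:
  ψ₂ = 0.480: g = -0.2299, g' = -0.860 → ψ₂ = 0.213
  ψ₂ = 0.213: g = 0.0542, g' = -1.440 → ψ₂ = 0.250
  ψ₂ = 0.250: g = 0.0031, g' = -1.280 → ψ₂ = 0.253
Converged at ψ₂ = 0.253.
  isopentane: x = 0.110, y = 0.584
  n-heptane: x = 0.369, y = 0.203
  toluene: x = 0.521, y = 0.214

V/F (drum 2) = 0.253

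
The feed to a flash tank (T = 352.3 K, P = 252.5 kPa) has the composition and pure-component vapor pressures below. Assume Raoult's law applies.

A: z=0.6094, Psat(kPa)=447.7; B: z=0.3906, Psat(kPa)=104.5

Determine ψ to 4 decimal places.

ψ = 0.5344

Raoult's law: Kᵢ = Pᵢˢᵃᵗ/P = Pᵢˢᵃᵗ/252.5.
  K_A = 447.7/252.5 = 1.773069, K_B = 104.5/252.5 = 0.413861
Material balance + equilibrium reduce to Σ zᵢ(Kᵢ−1)/(1+ψ(Kᵢ−1)) = 0.
g(0) = ΣzᵢKᵢ − 1 = 0.2422 and g(1) = 1 − Σzᵢ/Kᵢ = -0.2875, so a root lies in (0, 1).
Binary case is linear: z₁(K₁−1)(1+ψ(K₂−1)) + z₂(K₂−1)(1+ψ(K₁−1)) = 0
⇒ ψ = [z₁(K₁−1)+z₂(K₂−1)] / [−(K₁−1)(K₂−1)] = 0.24216/0.45313 = 0.5344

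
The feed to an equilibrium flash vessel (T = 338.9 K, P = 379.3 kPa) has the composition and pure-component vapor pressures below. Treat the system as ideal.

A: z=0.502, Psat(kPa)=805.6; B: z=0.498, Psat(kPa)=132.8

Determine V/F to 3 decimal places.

V/F = 0.329

Raoult's law: Kᵢ = Pᵢˢᵃᵗ/P = Pᵢˢᵃᵗ/379.3.
  K_A = 805.6/379.3 = 2.12391, K_B = 132.8/379.3 = 0.35012
Rachford–Rice: g(V/F) = Σ zᵢ(Kᵢ−1)/(1+V/F(Kᵢ−1)) = 0.
Feasibility: ΣzᵢKᵢ = 1.241, Σzᵢ/Kᵢ = 1.659 — both > 1, two phases present.
Binary case is linear: z₁(K₁−1)(1+V/F(K₂−1)) + z₂(K₂−1)(1+V/F(K₁−1)) = 0
⇒ V/F = [z₁(K₁−1)+z₂(K₂−1)] / [−(K₁−1)(K₂−1)] = 0.2406/0.7304 = 0.329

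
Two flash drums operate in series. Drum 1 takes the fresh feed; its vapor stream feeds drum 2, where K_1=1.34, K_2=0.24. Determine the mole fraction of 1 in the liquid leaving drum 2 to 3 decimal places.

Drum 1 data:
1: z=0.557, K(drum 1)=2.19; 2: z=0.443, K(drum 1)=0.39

Drum 1:
Newton iteration, ψ₁⁰ = 0.4:
  ψ₁ = 0.400: g = 0.0916, g' = -0.650 → ψ₁ = 0.541
Converged at ψ₁ = 0.541.
Drum-1 compositions:
  1: x = 0.339, y = 0.742
  2: x = 0.661, y = 0.258
Drum-2 feed = drum-1 vapor: z₂ = (0.7422, 0.2578).
Drum 2:
Binary case is linear: z₁(K₁−1)(1+ψ₂(K₂−1)) + z₂(K₂−1)(1+ψ₂(K₁−1)) = 0
⇒ ψ₂ = [z₁(K₁−1)+z₂(K₂−1)] / [−(K₁−1)(K₂−1)] = 0.0564/0.2584 = 0.218
  1: x = 0.691, y = 0.926
  2: x = 0.309, y = 0.074

x_1 (drum 2) = 0.691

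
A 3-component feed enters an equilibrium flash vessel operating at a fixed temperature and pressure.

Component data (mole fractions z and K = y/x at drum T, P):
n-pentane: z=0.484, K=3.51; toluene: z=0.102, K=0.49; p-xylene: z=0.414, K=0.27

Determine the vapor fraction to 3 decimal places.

ψ = 0.494

Let ψ = V/F and solve Σ zᵢ(Kᵢ−1)/(1+ψ(Kᵢ−1)) = 0.
Check two-phase: ΣzᵢKᵢ = 1.861 > 1 and Σzᵢ/Kᵢ = 1.879 > 1, so g(0) = 0.861 > 0 and g(1) = -0.879 < 0.
Iterate (Newton) starting at ψ = 0.62:
  ψ = 0.620: g = -0.1529, g' = -1.260 → ψ = 0.499
  ψ = 0.499: g = -0.0054, g' = -1.195 → ψ = 0.494
Converged at ψ = 0.494.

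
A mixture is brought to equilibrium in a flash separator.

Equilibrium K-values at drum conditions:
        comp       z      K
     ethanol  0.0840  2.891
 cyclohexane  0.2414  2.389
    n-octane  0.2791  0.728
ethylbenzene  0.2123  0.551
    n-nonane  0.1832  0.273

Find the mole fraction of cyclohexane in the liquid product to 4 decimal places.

Rachford–Rice: g(ψ) = Σ zᵢ(Kᵢ−1)/(1+ψ(Kᵢ−1)) = 0.
Check two-phase: ΣzᵢKᵢ = 1.1897 > 1 and Σzᵢ/Kᵢ = 1.5698 > 1, so g(0) = 0.1897 > 0 and g(1) = -0.5698 < 0.
Newton iteration, ψ⁰ = 0.5:
  ψ = 0.5000: g = -0.14051, g' = -0.5794 → ψ = 0.2575
  ψ = 0.2575: g = 0.00052, g' = -0.6137 → ψ = 0.2583
Converged at ψ = 0.2583.
Compositions from xᵢ = zᵢ/(1+ψ(Kᵢ−1)), yᵢ = Kᵢxᵢ:
  ethanol: x = 0.0564, y = 0.1631
  cyclohexane: x = 0.1777, y = 0.4244
  n-octane: x = 0.3002, y = 0.2185
  ethylbenzene: x = 0.2402, y = 0.1323
  n-nonane: x = 0.2256, y = 0.0616

x_cyclohexane = 0.1777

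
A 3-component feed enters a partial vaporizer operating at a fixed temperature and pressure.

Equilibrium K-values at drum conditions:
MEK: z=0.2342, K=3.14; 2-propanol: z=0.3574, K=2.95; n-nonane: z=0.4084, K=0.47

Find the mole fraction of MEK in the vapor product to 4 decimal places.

Material balance + equilibrium reduce to Σ zᵢ(Kᵢ−1)/(1+V/F(Kᵢ−1)) = 0.
g(0) = ΣzᵢKᵢ − 1 = 0.9817 and g(1) = 1 − Σzᵢ/Kᵢ = -0.0647, so a root lies in (0, 1).
Newton iteration, V/F⁰ = 0.33:
  V/F = 0.3300: g = 0.45546, g' = -1.0401 → V/F = 0.7679
  V/F = 0.7679: g = 0.10365, g' = -0.6976 → V/F = 0.9165
  V/F = 0.9165: g = -0.00161, g' = -0.7310 → V/F = 0.9143
Converged at V/F = 0.9143.
Compositions from xᵢ = zᵢ/(1+V/F(Kᵢ−1)), yᵢ = Kᵢxᵢ:
  MEK: x = 0.0792, y = 0.2487
  2-propanol: x = 0.1284, y = 0.3789
  n-nonane: x = 0.7924, y = 0.3724

y_MEK = 0.2487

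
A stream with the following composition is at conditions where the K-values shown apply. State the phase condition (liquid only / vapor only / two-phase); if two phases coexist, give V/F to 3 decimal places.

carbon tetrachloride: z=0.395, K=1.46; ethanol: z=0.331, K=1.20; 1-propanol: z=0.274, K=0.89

ΣzᵢKᵢ = 1.218; Σzᵢ/Kᵢ = 0.854.
Since Σzᵢ/Kᵢ < 1 the mixture is above its dew point — single vapor phase.

vapor only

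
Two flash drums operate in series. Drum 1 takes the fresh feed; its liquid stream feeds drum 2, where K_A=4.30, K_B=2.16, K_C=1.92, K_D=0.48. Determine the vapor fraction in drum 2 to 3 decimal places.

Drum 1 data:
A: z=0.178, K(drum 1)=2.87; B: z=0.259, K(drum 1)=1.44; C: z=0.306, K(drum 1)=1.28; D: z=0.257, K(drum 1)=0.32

V/F (drum 2) = 0.662

Drum 1:
Iterate (Newton) starting at ψ₁ = 0.3:
  ψ₁ = 0.300: g = 0.1734, g' = -0.503 → ψ₁ = 0.645
  ψ₁ = 0.645: g = 0.0009, g' = -0.553 → ψ₁ = 0.647
Converged at ψ₁ = 0.647.
Drum-1 compositions:
  A: x = 0.081, y = 0.231
  B: x = 0.202, y = 0.290
  C: x = 0.259, y = 0.332
  D: x = 0.459, y = 0.147
Drum-2 feed = drum-1 liquid: z₂ = (0.0806, 0.2016, 0.2591, 0.4587).
Drum 2:
Newton iteration, ψ₂⁰ = 0.51:
  ψ₂ = 0.510: g = 0.0837, g' = -0.560 → ψ₂ = 0.659
  ψ₂ = 0.659: g = 0.0016, g' = -0.546 → ψ₂ = 0.662
Converged at ψ₂ = 0.662.
  A: x = 0.025, y = 0.109
  B: x = 0.114, y = 0.246
  C: x = 0.161, y = 0.309
  D: x = 0.700, y = 0.336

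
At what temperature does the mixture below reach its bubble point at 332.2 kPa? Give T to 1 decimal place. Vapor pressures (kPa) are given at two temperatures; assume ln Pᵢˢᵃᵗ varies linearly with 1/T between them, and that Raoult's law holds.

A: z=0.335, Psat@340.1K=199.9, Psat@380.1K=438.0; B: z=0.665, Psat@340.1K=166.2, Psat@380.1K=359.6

Bubble-point temperature: ΣzᵢPᵢˢᵃᵗ(T) = P. Interpolate ln Pᵢˢᵃᵗ = aᵢ + bᵢ/T.
  T = 340.1 K: ΣzᵢPᵢˢᵃᵗ = 177.49 kPa
  T = 380.1 K: ΣzᵢPᵢˢᵃᵗ = 385.86 kPa
  T = 360.1 K: ΣzᵢPᵢˢᵃᵗ = 267.40 kPa
  T = 370.1 K: ΣzᵢPᵢˢᵃᵗ = 322.81 kPa
  T = 375.1 K: ΣzᵢPᵢˢᵃᵗ = 353.35 kPa
  T = 372.6 K: ΣzᵢPᵢˢᵃᵗ = 337.84 kPa
Interpolating between 370.1 K and 372.6 K gives T ≈ 371.7 K.

T = 371.7 K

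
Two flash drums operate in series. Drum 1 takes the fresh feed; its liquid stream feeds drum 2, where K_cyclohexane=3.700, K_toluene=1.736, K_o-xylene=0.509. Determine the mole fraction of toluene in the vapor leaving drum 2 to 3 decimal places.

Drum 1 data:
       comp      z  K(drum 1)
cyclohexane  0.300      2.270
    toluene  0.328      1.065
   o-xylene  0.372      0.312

Drum 1:
Newton–Raphson from ψ₁ = 0.5:
  ψ₁ = 0.500: g = -0.1365, g' = -0.591 → ψ₁ = 0.269
  ψ₁ = 0.269: g = -0.0093, g' = -0.535 → ψ₁ = 0.252
Converged at ψ₁ = 0.252.
Drum-1 compositions:
  cyclohexane: x = 0.227, y = 0.516
  toluene: x = 0.323, y = 0.344
  o-xylene: x = 0.450, y = 0.140
Drum-2 feed = drum-1 liquid: z₂ = (0.2273, 0.3227, 0.4500).
Drum 2:
Rachford–Rice: g(ψ₂) = Σ zᵢ(Kᵢ−1)/(1+ψ₂(Kᵢ−1)) = 0.
Feasibility: ΣzᵢKᵢ = 1.630, Σzᵢ/Kᵢ = 1.131 — both > 1, two phases present.
Newton iteration, ψ₂⁰ = 0.52:
  ψ₂ = 0.520: g = 0.1303, g' = -0.574 → ψ₂ = 0.747
  ψ₂ = 0.747: g = 0.0076, g' = -0.525 → ψ₂ = 0.762
Converged at ψ₂ = 0.762.
  cyclohexane: x = 0.074, y = 0.275
  toluene: x = 0.207, y = 0.359
  o-xylene: x = 0.719, y = 0.366

y_toluene (drum 2) = 0.359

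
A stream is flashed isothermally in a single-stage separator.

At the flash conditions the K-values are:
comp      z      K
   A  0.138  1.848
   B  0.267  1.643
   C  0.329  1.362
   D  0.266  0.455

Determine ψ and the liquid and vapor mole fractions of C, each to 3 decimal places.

ψ = 0.850, x_C = 0.252, y_C = 0.343

Material balance + equilibrium reduce to Σ zᵢ(Kᵢ−1)/(1+ψ(Kᵢ−1)) = 0.
Check two-phase: ΣzᵢKᵢ = 1.263 > 1 and Σzᵢ/Kᵢ = 1.063 > 1, so g(0) = 0.263 > 0 and g(1) = -0.063 < 0.
Newton iteration, ψ⁰ = 0.5:
  ψ = 0.500: g = 0.1137, g' = -0.292 → ψ = 0.889
  ψ = 0.889: g = -0.0151, g' = -0.399 → ψ = 0.851
  ψ = 0.851: g = -0.0004, g' = -0.380 → ψ = 0.850
Converged at ψ = 0.850.
Compositions from xᵢ = zᵢ/(1+ψ(Kᵢ−1)), yᵢ = Kᵢxᵢ:
  A: x = 0.080, y = 0.148
  B: x = 0.173, y = 0.284
  C: x = 0.252, y = 0.343
  D: x = 0.496, y = 0.225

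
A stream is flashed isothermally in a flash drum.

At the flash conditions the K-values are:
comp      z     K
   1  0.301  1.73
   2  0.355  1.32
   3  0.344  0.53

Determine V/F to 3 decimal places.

Material balance + equilibrium reduce to Σ zᵢ(Kᵢ−1)/(1+V/F(Kᵢ−1)) = 0.
g(0) = ΣzᵢKᵢ − 1 = 0.172 and g(1) = 1 − Σzᵢ/Kᵢ = -0.092, so a root lies in (0, 1).
Newton–Raphson from V/F = 0.32:
  V/F = 0.320: g = 0.0909, g' = -0.241 → V/F = 0.698
  V/F = 0.698: g = -0.0021, g' = -0.263 → V/F = 0.690
Converged at V/F = 0.690.

V/F = 0.690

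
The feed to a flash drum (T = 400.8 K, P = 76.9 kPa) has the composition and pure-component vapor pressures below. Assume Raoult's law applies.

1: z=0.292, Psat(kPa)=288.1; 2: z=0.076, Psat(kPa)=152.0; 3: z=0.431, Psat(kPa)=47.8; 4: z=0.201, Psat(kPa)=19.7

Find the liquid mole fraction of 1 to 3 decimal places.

Raoult's law: Kᵢ = Pᵢˢᵃᵗ/P = Pᵢˢᵃᵗ/76.9.
  K_1 = 288.1/76.9 = 3.74642, K_2 = 152.0/76.9 = 1.97659, K_3 = 47.8/76.9 = 0.62159, K_4 = 19.7/76.9 = 0.25618
Material balance + equilibrium reduce to Σ zᵢ(Kᵢ−1)/(1+V/F(Kᵢ−1)) = 0.
Check two-phase: ΣzᵢKᵢ = 1.564 > 1 and Σzᵢ/Kᵢ = 1.594 > 1, so g(0) = 0.564 > 0 and g(1) = -0.594 < 0.
Newton–Raphson from V/F = 0.5:
  V/F = 0.500: g = -0.0514, g' = -0.800 → V/F = 0.436
  V/F = 0.436: g = 0.0007, g' = -0.824 → V/F = 0.437
Converged at V/F = 0.437.
Compositions from xᵢ = zᵢ/(1+V/F(Kᵢ−1)), yᵢ = Kᵢxᵢ:
  1: x = 0.133, y = 0.498
  2: x = 0.053, y = 0.105
  3: x = 0.516, y = 0.321
  4: x = 0.298, y = 0.076

x_1 = 0.133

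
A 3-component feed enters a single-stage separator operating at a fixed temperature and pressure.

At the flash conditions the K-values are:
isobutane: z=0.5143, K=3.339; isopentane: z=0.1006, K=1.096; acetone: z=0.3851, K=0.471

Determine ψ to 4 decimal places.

ψ = 0.9108

Rachford–Rice: g(ψ) = Σ zᵢ(Kᵢ−1)/(1+ψ(Kᵢ−1)) = 0.
Feasibility: ΣzᵢKᵢ = 2.0089, Σzᵢ/Kᵢ = 1.0634 — both > 1, two phases present.
Newton iteration, ψ⁰ = 0.5:
  ψ = 0.5000: g = 0.28672, g' = -0.7979 → ψ = 0.8594
  ψ = 0.8594: g = 0.03505, g' = -0.6736 → ψ = 0.9114
  ψ = 0.9114: g = -0.00037, g' = -0.6895 → ψ = 0.9108
Converged at ψ = 0.9108.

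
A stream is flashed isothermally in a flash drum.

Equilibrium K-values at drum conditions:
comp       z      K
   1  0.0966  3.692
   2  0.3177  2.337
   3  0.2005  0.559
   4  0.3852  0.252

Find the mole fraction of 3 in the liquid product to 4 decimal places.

Rachford–Rice: g(V/F) = Σ zᵢ(Kᵢ−1)/(1+V/F(Kᵢ−1)) = 0.
g(0) = ΣzᵢKᵢ − 1 = 0.3083 and g(1) = 1 − Σzᵢ/Kᵢ = -1.0494, so a root lies in (0, 1).
Iterate (Newton) starting at V/F = 0.5:
  V/F = 0.5000: g = -0.20828, g' = -0.9453 → V/F = 0.2797
  V/F = 0.2797: g = -0.00770, g' = -0.9241 → V/F = 0.2713
  V/F = 0.2713: g = 0.00002, g' = -0.9291 → V/F = 0.2714
Converged at V/F = 0.2714.
Compositions from xᵢ = zᵢ/(1+V/F(Kᵢ−1)), yᵢ = Kᵢxᵢ:
  1: x = 0.0558, y = 0.2061
  2: x = 0.2331, y = 0.5448
  3: x = 0.2278, y = 0.1273
  4: x = 0.4833, y = 0.1218

x_3 = 0.2278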